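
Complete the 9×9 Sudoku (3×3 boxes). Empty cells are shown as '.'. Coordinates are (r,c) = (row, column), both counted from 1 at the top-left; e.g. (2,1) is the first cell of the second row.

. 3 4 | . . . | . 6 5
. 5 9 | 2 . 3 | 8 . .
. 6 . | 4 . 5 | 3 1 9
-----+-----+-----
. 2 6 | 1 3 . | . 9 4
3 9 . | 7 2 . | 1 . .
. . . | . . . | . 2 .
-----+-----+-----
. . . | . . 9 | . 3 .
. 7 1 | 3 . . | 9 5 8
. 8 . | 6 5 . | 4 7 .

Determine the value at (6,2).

1

(2,8) = 4 (sole candidate).
(2,9) = 7 (sole candidate).
(4,6) = 8 (sole candidate).
(5,8) = 8 (sole candidate).
(5,9) = 6 (sole candidate).
(6,9) = 3 (sole candidate).
(7,2) = 4 (sole candidate).
(7,4) = 8 (sole candidate).
(8,5) = 4 (sole candidate).
(8,6) = 2 (sole candidate).
(9,6) = 1 (sole candidate).
(9,9) = 2 (sole candidate).
(1,4) = 9 (sole candidate).
(1,6) = 7 (sole candidate).
(1,7) = 2 (sole candidate).
(2,1) = 1 (sole candidate).
(2,5) = 6 (sole candidate).
(3,5) = 8 (sole candidate).
(5,3) = 5 (sole candidate).
(5,6) = 4 (sole candidate).
(6,2) = 1: row 6 has {2,3}; col 2 has {2,3,4,5,6,7,8,9}; box has {2,3,5,6,9} → only 1 remains.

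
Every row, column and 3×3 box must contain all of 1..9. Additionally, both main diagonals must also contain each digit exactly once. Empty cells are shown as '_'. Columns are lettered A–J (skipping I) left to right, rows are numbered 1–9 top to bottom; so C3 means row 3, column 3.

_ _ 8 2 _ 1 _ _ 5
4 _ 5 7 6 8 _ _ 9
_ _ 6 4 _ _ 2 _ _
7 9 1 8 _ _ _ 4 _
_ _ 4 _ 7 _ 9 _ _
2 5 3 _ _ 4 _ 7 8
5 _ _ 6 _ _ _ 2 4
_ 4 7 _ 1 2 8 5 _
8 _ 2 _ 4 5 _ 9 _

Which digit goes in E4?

A5 = 6: row 5 has {4,7,9}; col 1 has {2,4,5,7,8}; box has {1,2,3,4,5,7,9} → only 6 remains.
B5 = 8: row 5 has {4,6,7,9}; col 2 has {4,5,9}; box has {1,2,3,4,5,6,7,9} → only 8 remains.
F5 = 3: row 5 has {4,6,7,8,9}; col 6 has {1,2,4,5,8}; box has {4,7,8} → only 3 remains.
H5 = 1: row 5 has {3,4,6,7,8,9}; col 8 has {2,4,5,7,9}; box has {4,7,8,9} → only 1 remains.
J5 = 2: row 5 has {1,3,4,6,7,8,9}; col 9 has {4,5,8,9}; box has {1,4,7,8,9} → only 2 remains.
E6 = 9: row 6 has {2,3,4,5,7,8}; col 5 has {1,4,6,7}; box has {3,4,7,8} → only 9 remains.
G6 = 6: row 6 has {2,3,4,5,7,8,9}; col 7 has {2,8,9}; box has {1,2,4,7,8,9} → only 6 remains.
C7 = 9: row 7 has {2,4,5,6}; col 3 has {1,2,3,4,5,6,7,8}; box has {2,4,5,7,8}; anti-diagonal has {2,4,5,7,8} → only 9 remains.
F7 = 7: row 7 has {2,4,5,6,9}; col 6 has {1,2,3,4,5,8}; box has {1,2,4,5,6} → only 7 remains.
A8 = 3: row 8 has {1,2,4,5,7,8}; col 1 has {2,4,5,6,7,8}; box has {2,4,5,7,8,9} → only 3 remains.
D8 = 9: row 8 has {1,2,3,4,5,7,8}; col 4 has {2,4,6,7,8}; box has {1,2,4,5,6,7} → only 9 remains.
J8 = 6: row 8 has {1,2,3,4,5,7,8,9}; col 9 has {2,4,5,8,9}; box has {2,4,5,8,9} → only 6 remains.
D9 = 3: row 9 has {2,4,5,8,9}; col 4 has {2,4,6,7,8,9}; box has {1,2,4,5,6,7,9} → only 3 remains.
J9 = 1: row 9 has {2,3,4,5,8,9}; col 9 has {2,4,5,6,8,9}; box has {2,4,5,6,8,9}; main diagonal has {4,5,6,7,8} → only 1 remains.
A1 = 9: row 1 has {1,2,5,8}; col 1 has {2,3,4,5,6,7,8}; box has {4,5,6,8}; main diagonal has {1,4,5,6,7,8} → only 9 remains.
E1 = 3: row 1 has {1,2,5,8,9}; col 5 has {1,4,6,7,9}; box has {1,2,4,6,7,8} → only 3 remains.
H1 = 6: row 1 has {1,2,3,5,8,9}; col 8 has {1,2,4,5,7,9}; box has {2,5,9} → only 6 remains.
H2 = 3: row 2 has {4,5,6,7,8,9}; col 8 has {1,2,4,5,6,7,9}; box has {2,5,6,9}; anti-diagonal has {2,4,5,7,8,9} → only 3 remains.
A3 = 1: row 3 has {2,4,6}; col 1 has {2,3,4,5,6,7,8,9}; box has {4,5,6,8,9} → only 1 remains.
E3 = 5: row 3 has {1,2,4,6}; col 5 has {1,3,4,6,7,9}; box has {1,2,3,4,6,7,8} → only 5 remains.
F3 = 9: row 3 has {1,2,4,5,6}; col 6 has {1,2,3,4,5,7,8}; box has {1,2,3,4,5,6,7,8} → only 9 remains.
H3 = 8: row 3 has {1,2,4,5,6,9}; col 8 has {1,2,3,4,5,6,7,9}; box has {2,3,5,6,9} → only 8 remains.
J3 = 7: row 3 has {1,2,4,5,6,8,9}; col 9 has {1,2,4,5,6,8,9}; box has {2,3,5,6,8,9} → only 7 remains.
E4 = 2: row 4 has {1,4,7,8,9}; col 5 has {1,3,4,5,6,7,9}; box has {3,4,7,8,9} → only 2 remains.

2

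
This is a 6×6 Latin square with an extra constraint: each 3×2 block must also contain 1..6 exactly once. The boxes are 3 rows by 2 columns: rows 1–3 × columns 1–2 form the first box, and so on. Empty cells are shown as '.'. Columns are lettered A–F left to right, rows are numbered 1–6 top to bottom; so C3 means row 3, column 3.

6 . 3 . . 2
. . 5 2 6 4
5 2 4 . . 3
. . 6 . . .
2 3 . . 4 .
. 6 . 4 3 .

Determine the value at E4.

D1 = 1: row 1 has {2,3,6}; col 4 has {2,4}; box has {2,3,4,5} → only 1 remains.
E1 = 5: row 1 has {1,2,3,6}; col 5 has {3,4,6}; box has {2,3,4,6} → only 5 remains.
B2 = 1: row 2 has {2,4,5,6}; col 2 has {2,3,6}; box has {2,5,6} → only 1 remains.
D3 = 6: row 3 has {2,3,4,5}; col 4 has {1,2,4}; box has {1,2,3,4,5} → only 6 remains.
E3 = 1: row 3 has {2,3,4,5,6}; col 5 has {3,4,5,6}; box has {2,3,4,5,6} → only 1 remains.
E4 = 2: row 4 has {6}; col 5 has {1,3,4,5,6}; box has {3,4} → only 2 remains.

2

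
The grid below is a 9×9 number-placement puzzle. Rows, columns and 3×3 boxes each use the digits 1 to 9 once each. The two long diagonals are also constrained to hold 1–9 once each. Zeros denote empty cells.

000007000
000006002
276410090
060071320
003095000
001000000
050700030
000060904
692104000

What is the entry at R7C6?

R4C4 = 8: row 4 has {1,2,3,6,7}; col 4 has {1,4,7}; box has {1,5,7,9}; main diagonal has {6,9} → only 8 remains.
R7C9 = 6: in row 7, 6 can only go here (every other open cell in that row sees a 6).
R7C6 = 9: in row 7, 9 can only go here (every other open cell in that row sees a 9).

9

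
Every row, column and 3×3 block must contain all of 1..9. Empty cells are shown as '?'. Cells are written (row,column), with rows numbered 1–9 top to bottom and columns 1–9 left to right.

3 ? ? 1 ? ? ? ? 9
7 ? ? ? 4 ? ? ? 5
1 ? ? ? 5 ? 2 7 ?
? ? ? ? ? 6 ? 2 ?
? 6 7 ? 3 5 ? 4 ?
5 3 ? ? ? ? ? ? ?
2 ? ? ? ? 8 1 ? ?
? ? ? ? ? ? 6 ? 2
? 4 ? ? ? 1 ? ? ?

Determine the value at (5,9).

(2,8) = 1 (hidden single in row 2).
(4,7) = 5 (hidden single in row 4).
(4,9) = 3 (hidden single in row 4).
(5,9) = 1: in row 5, 1 can only go here (every other open cell in that row sees a 1).

1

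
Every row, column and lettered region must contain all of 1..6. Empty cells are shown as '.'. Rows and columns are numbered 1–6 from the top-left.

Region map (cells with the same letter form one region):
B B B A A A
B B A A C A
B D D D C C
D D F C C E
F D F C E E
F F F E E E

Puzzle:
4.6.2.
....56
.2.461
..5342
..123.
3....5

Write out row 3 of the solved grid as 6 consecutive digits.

row 1, column 6 = 3 (sole candidate).
row 2, column 3 = 4 (sole candidate).
row 2, column 4 = 1 (sole candidate).
row 3, column 1 = 5: row 3 has {1,2,4,6}; col 1 has {3,4}; region has {4,6} → only 5 remains.
row 3, column 3 = 3: row 3 has {1,2,4,5,6}; col 3 has {1,4,5,6}; region has {2,4} → only 3 remains.

523461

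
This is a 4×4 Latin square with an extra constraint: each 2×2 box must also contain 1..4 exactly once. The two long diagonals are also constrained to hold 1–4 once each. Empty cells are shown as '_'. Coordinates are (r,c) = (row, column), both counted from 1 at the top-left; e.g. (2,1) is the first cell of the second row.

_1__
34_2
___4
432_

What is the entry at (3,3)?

(1,1) = 2: row 1 has {1}; col 1 has {3,4}; box has {1,3,4}; main diagonal has {4} → only 2 remains.
(1,4) = 3: row 1 has {1,2}; col 4 has {2,4}; box has {2}; anti-diagonal has {4} → only 3 remains.
(2,3) = 1: row 2 has {2,3,4}; col 3 has {2}; box has {2,3}; anti-diagonal has {3,4} → only 1 remains.
(3,1) = 1: row 3 has {4}; col 1 has {2,3,4}; box has {3,4} → only 1 remains.
(3,2) = 2: row 3 has {1,4}; col 2 has {1,3,4}; box has {1,3,4}; anti-diagonal has {1,3,4} → only 2 remains.
(3,3) = 3: row 3 has {1,2,4}; col 3 has {1,2}; box has {2,4}; main diagonal has {2,4} → only 3 remains.

3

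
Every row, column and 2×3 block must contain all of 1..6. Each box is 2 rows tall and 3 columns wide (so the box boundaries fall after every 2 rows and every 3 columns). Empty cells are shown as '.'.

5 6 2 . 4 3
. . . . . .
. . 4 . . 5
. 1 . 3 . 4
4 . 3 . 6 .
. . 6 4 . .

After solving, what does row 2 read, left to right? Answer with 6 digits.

r1c4 = 1 (sole candidate).
r2c3 = 1: row 2 has {}; col 3 has {2,3,4,6}; box has {2,5,6} → only 1 remains.
r4c3 = 5 (sole candidate).
r4c5 = 2 (sole candidate).
r2c1 = 3: row 2 has {1}; col 1 has {4,5}; box has {1,2,5,6} → only 3 remains.
r2c2 = 4: row 2 has {1,3}; col 2 has {1,6}; box has {1,2,3,5,6} → only 4 remains.
r2c5 = 5: row 2 has {1,3,4}; col 5 has {2,4,6}; box has {1,3,4} → only 5 remains.
r3c4 = 6 (sole candidate).
r3c5 = 1 (sole candidate).
r4c1 = 6 (sole candidate).
r6c5 = 3 (sole candidate).
r2c4 = 2: row 2 has {1,3,4,5}; col 4 has {1,3,4,6}; box has {1,3,4,5} → only 2 remains.
r2c6 = 6: row 2 has {1,2,3,4,5}; col 6 has {3,4,5}; box has {1,2,3,4,5} → only 6 remains.

341256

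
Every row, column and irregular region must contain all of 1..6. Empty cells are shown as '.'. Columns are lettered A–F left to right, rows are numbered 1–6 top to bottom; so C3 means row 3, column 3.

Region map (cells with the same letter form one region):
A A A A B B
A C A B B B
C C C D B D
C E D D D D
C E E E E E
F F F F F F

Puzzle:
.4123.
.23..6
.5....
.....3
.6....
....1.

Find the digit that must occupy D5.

F1 = 5: row 1 has {1,2,3,4}; col 6 has {3,6}; region has {3,6} → only 5 remains.
A2 = 5: row 2 has {2,3,6}; col 1 has {}; region has {1,2,3,4} → only 5 remains.
E2 = 4: row 2 has {2,3,5,6}; col 5 has {1,3}; region has {3,5,6} → only 4 remains.
E3 = 2: row 3 has {5}; col 5 has {1,3,4}; region has {3,4,5,6} → only 2 remains.
B4 = 1: row 4 has {3}; col 2 has {2,4,5,6}; region has {6} → only 1 remains.
E5 = 5: row 5 has {6}; col 5 has {1,2,3,4}; region has {1,6} → only 5 remains.
B6 = 3: row 6 has {1}; col 2 has {1,2,4,5,6}; region has {1} → only 3 remains.
A1 = 6: row 1 has {1,2,3,4,5}; col 1 has {5}; region has {1,2,3,4,5} → only 6 remains.
D2 = 1: row 2 has {2,3,4,5,6}; col 4 has {2}; region has {2,3,4,5,6} → only 1 remains.
A4 = 4: row 4 has {1,3}; col 1 has {5,6}; region has {2,5} → only 4 remains.
E4 = 6: row 4 has {1,3,4}; col 5 has {1,2,3,4,5}; region has {3} → only 6 remains.
A6 = 2: row 6 has {1,3}; col 1 has {4,5,6}; region has {1,3} → only 2 remains.
F6 = 4: row 6 has {1,2,3}; col 6 has {3,5,6}; region has {1,2,3} → only 4 remains.
C3 = 6: row 3 has {2,5}; col 3 has {1,3}; region has {2,4,5} → only 6 remains.
D3 = 4: row 3 has {2,5,6}; col 4 has {1,2}; region has {3,6} → only 4 remains.
F3 = 1: row 3 has {2,4,5,6}; col 6 has {3,4,5,6}; region has {3,4,6} → only 1 remains.
D4 = 5: row 4 has {1,3,4,6}; col 4 has {1,2,4}; region has {1,3,4,6} → only 5 remains.
D5 = 3: row 5 has {5,6}; col 4 has {1,2,4,5}; region has {1,5,6} → only 3 remains.

3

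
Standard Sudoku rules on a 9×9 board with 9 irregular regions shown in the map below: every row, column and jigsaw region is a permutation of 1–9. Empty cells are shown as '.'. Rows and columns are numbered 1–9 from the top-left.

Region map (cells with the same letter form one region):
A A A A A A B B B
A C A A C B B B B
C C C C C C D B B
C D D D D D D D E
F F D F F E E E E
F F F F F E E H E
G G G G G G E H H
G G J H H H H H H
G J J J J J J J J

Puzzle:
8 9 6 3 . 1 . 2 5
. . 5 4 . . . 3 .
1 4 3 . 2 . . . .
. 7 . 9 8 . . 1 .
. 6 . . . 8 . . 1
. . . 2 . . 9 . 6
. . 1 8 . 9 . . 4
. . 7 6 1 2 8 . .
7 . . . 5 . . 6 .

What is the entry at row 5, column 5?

3

row 1, column 5 = 7 (sole candidate).
row 1, column 7 = 4 (sole candidate).
row 2, column 1 = 2 (sole candidate).
row 2, column 2 = 8 (sole candidate).
row 9, column 4 = 1 (sole candidate).
row 2, column 7 = 1 (hidden single in row 2).
row 6, column 2 = 1 (hidden single in row 6).
row 6, column 3 = 8 (hidden single in row 6).
row 8, column 1 = 4 (hidden single in row 8).
row 9, column 9 = 8 (hidden single in row 9).
row 3, column 8 = 8 (hidden single in row 3).
row 3, column 9 = 9 (hidden single in row 3).
row 2, column 9 = 7 (sole candidate).
row 8, column 9 = 3 (sole candidate).
row 2, column 6 = 6 (sole candidate).
row 4, column 9 = 2 (sole candidate).
row 8, column 2 = 5 (sole candidate).
row 8, column 8 = 9 (sole candidate).
row 2, column 5 = 9 (sole candidate).
row 4, column 3 = 4 (sole candidate).
row 5, column 3 = 2 (sole candidate).
row 9, column 3 = 9 (sole candidate).
row 3, column 7 = 6 (hidden single in row 3).
row 4, column 1 = 6 (hidden single in row 4).
row 7, column 1 = 3 (sole candidate).
row 7, column 2 = 2 (sole candidate).
row 7, column 5 = 6 (sole candidate).
row 9, column 2 = 3 (sole candidate).
row 9, column 6 = 4 (sole candidate).
row 9, column 7 = 2 (sole candidate).
row 6, column 1 = 5 (sole candidate).
row 6, column 8 = 7 (sole candidate).
row 7, column 8 = 5 (sole candidate).
row 5, column 1 = 9 (sole candidate).
row 5, column 4 = 7 (sole candidate).
row 5, column 8 = 4 (sole candidate).
row 6, column 6 = 3 (sole candidate).
row 7, column 7 = 7 (sole candidate).
row 3, column 4 = 5 (sole candidate).
row 3, column 6 = 7 (sole candidate).
row 4, column 6 = 5 (sole candidate).
row 4, column 7 = 3 (sole candidate).
row 5, column 5 = 3: row 5 has {1,2,4,6,7,8,9}; col 5 has {1,2,5,6,7,8,9}; region has {1,2,5,6,7,8,9} → only 3 remains.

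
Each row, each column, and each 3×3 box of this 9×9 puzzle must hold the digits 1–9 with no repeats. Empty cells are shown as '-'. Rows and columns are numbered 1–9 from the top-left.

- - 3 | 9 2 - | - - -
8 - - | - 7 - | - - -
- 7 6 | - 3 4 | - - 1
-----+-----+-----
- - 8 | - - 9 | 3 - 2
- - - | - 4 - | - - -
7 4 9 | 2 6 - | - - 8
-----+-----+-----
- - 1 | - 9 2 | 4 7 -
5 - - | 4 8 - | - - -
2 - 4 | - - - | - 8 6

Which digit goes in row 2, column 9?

4

row 3, column 1 = 9: row 3 has {1,3,4,6,7}; col 1 has {2,5,7,8}; box has {3,6,7,8} → only 9 remains.
row 8, column 3 = 7: row 8 has {4,5,8}; col 3 has {1,3,4,6,8,9}; box has {1,2,4,5} → only 7 remains.
row 4, column 8 = 4: in row 4, 4 can only go here (every other open cell in that row sees a 4).
row 4, column 4 = 7: in row 4, 7 can only go here (every other open cell in that row sees a 7).
row 2, column 9 = 4: in row 2, 4 can only go here (every other open cell in that row sees a 4).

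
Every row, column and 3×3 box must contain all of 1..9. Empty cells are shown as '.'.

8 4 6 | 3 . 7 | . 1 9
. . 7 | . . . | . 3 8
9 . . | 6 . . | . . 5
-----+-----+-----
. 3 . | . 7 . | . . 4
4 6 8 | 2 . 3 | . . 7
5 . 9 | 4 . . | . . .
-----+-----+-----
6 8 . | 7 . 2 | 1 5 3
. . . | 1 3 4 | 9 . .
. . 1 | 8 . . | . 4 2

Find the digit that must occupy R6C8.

2

R1C7 = 2 (sole candidate).
R3C8 = 7 (sole candidate).
R4C3 = 2 (sole candidate).
R5C7 = 5 (sole candidate).
R5C8 = 9 (sole candidate).
R7C3 = 4 (sole candidate).
R7C5 = 9 (sole candidate).
R8C3 = 5 (sole candidate).
R8C9 = 6 (sole candidate).
R9C7 = 7 (sole candidate).
R1C5 = 5 (sole candidate).
R2C4 = 9 (sole candidate).
R2C6 = 1 (sole candidate).
R3C3 = 3 (sole candidate).
R3C6 = 8 (sole candidate).
R3C7 = 4 (sole candidate).
R4C1 = 1 (sole candidate).
R4C4 = 5 (sole candidate).
R5C5 = 1 (sole candidate).
R6C2 = 7 (sole candidate).
R6C6 = 6 (sole candidate).
R6C9 = 1 (sole candidate).
R8C2 = 2 (sole candidate).
R8C8 = 8 (sole candidate).
R9C1 = 3 (sole candidate).
R9C2 = 9 (sole candidate).
R9C5 = 6 (sole candidate).
R9C6 = 5 (sole candidate).
R2C1 = 2 (sole candidate).
R2C2 = 5 (sole candidate).
R2C5 = 4 (sole candidate).
R2C7 = 6 (sole candidate).
R3C2 = 1 (sole candidate).
R3C5 = 2 (sole candidate).
R4C6 = 9 (sole candidate).
R4C7 = 8 (sole candidate).
R4C8 = 6 (sole candidate).
R6C5 = 8 (sole candidate).
R6C7 = 3 (sole candidate).
R6C8 = 2: row 6 has {1,3,4,5,6,7,8,9}; col 8 has {1,3,4,5,6,7,8,9}; box has {1,3,4,5,6,7,8,9} → only 2 remains.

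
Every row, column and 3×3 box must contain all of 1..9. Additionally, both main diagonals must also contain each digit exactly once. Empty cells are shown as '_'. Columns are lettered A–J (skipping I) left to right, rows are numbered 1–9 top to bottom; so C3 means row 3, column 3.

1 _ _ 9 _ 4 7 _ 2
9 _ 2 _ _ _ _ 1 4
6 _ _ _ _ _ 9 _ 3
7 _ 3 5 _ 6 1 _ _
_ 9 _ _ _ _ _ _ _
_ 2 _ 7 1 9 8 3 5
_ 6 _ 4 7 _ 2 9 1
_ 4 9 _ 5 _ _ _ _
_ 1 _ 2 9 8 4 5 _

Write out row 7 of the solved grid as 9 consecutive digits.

865473291

H3 = 8: row 3 has {3,6,9}; col 8 has {1,3,5,9}; box has {1,2,3,4,7,9} → only 8 remains.
B4 = 8: row 4 has {1,3,5,6,7}; col 2 has {1,2,4,6,9}; box has {2,3,7,9} → only 8 remains.
J4 = 9: row 4 has {1,3,5,6,7,8}; col 9 has {1,2,3,4,5}; box has {1,3,5,8} → only 9 remains.
G5 = 6: row 5 has {9}; col 7 has {1,2,4,7,8,9}; box has {1,3,5,8,9} → only 6 remains.
J5 = 7: row 5 has {6,9}; col 9 has {1,2,3,4,5,9}; box has {1,3,5,6,8,9} → only 7 remains.
A6 = 4: row 6 has {1,2,3,5,7,8,9}; col 1 has {1,6,7,9}; box has {2,3,7,8,9} → only 4 remains.
C6 = 6: row 6 has {1,2,3,4,5,7,8,9}; col 3 has {2,3,9}; box has {2,3,4,7,8,9} → only 6 remains.
F7 = 3: row 7 has {1,2,4,6,7,9}; col 6 has {4,6,8,9}; box has {2,4,5,7,8,9} → only 3 remains.
F8 = 1: row 8 has {4,5,9}; col 6 has {3,4,6,8,9}; box has {2,3,4,5,7,8,9} → only 1 remains.
G8 = 3: row 8 has {1,4,5,9}; col 7 has {1,2,4,6,7,8,9}; box has {1,2,4,5,9} → only 3 remains.
A9 = 3: row 9 has {1,2,4,5,8,9}; col 1 has {1,4,6,7,9}; box has {1,4,6,9}; anti-diagonal has {1,2,4,6,7,9} → only 3 remains.
C9 = 7: row 9 has {1,2,3,4,5,8,9}; col 3 has {2,3,6,9}; box has {1,3,4,6,9} → only 7 remains.
J9 = 6: row 9 has {1,2,3,4,5,7,8,9}; col 9 has {1,2,3,4,5,7,9}; box has {1,2,3,4,5,9}; main diagonal has {1,2,5,9} → only 6 remains.
H1 = 6: row 1 has {1,2,4,7,9}; col 8 has {1,3,5,8,9}; box has {1,2,3,4,7,8,9} → only 6 remains.
G2 = 5: row 2 has {1,2,4,9}; col 7 has {1,2,3,4,6,7,8,9}; box has {1,2,3,4,6,7,8,9} → only 5 remains.
C3 = 4: row 3 has {3,6,8,9}; col 3 has {2,3,6,7,9}; box has {1,2,6,9}; main diagonal has {1,2,5,6,9} → only 4 remains.
D3 = 1: row 3 has {3,4,6,8,9}; col 4 has {2,4,5,7,9}; box has {4,9} → only 1 remains.
E3 = 2: row 3 has {1,3,4,6,8,9}; col 5 has {1,5,7,9}; box has {1,4,9} → only 2 remains.
E4 = 4: row 4 has {1,3,5,6,7,8,9}; col 5 has {1,2,5,7,9}; box has {1,5,6,7,9} → only 4 remains.
H4 = 2: row 4 has {1,3,4,5,6,7,8,9}; col 8 has {1,3,5,6,8,9}; box has {1,3,5,6,7,8,9} → only 2 remains.
A5 = 5: row 5 has {6,7,9}; col 1 has {1,3,4,6,7,9}; box has {2,3,4,6,7,8,9} → only 5 remains.
C5 = 1: row 5 has {5,6,7,9}; col 3 has {2,3,4,6,7,9}; box has {2,3,4,5,6,7,8,9} → only 1 remains.
E5 = 8: row 5 has {1,5,6,7,9}; col 5 has {1,2,4,5,7,9}; box has {1,4,5,6,7,9}; main diagonal has {1,2,4,5,6,9}; anti-diagonal has {1,2,3,4,6,7,9} → only 8 remains.
F5 = 2: row 5 has {1,5,6,7,8,9}; col 6 has {1,3,4,6,8,9}; box has {1,4,5,6,7,8,9} → only 2 remains.
H5 = 4: row 5 has {1,2,5,6,7,8,9}; col 8 has {1,2,3,5,6,8,9}; box has {1,2,3,5,6,7,8,9} → only 4 remains.
A7 = 8: row 7 has {1,2,3,4,6,7,9}; col 1 has {1,3,4,5,6,7,9}; box has {1,3,4,6,7,9} → only 8 remains.
C7 = 5: row 7 has {1,2,3,4,6,7,8,9}; col 3 has {1,2,3,4,6,7,9}; box has {1,3,4,6,7,8,9}; anti-diagonal has {1,2,3,4,6,7,8,9} → only 5 remains.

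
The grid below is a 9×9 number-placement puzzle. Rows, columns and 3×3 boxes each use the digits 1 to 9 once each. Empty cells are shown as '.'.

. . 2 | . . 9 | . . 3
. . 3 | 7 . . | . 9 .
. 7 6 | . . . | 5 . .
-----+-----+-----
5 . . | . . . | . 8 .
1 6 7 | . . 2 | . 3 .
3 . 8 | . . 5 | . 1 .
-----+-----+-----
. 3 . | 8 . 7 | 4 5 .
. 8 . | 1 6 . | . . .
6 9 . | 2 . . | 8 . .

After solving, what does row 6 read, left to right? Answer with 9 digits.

row 5, column 7 = 9: row 5 has {1,2,3,6,7}; col 7 has {4,5,8}; box has {1,3,8} → only 9 remains.
row 7, column 1 = 2: row 7 has {3,4,5,7,8}; col 1 has {1,3,5,6}; box has {3,6,8,9} → only 2 remains.
row 7, column 3 = 1: row 7 has {2,3,4,5,7,8}; col 3 has {2,3,6,7,8}; box has {2,3,6,8,9} → only 1 remains.
row 7, column 5 = 9: row 7 has {1,2,3,4,5,7,8}; col 5 has {6}; box has {1,2,6,7,8} → only 9 remains.
row 7, column 9 = 6: row 7 has {1,2,3,4,5,7,8,9}; col 9 has {3}; box has {4,5,8} → only 6 remains.
row 9, column 8 = 7: row 9 has {2,6,8,9}; col 8 has {1,3,5,8,9}; box has {4,5,6,8} → only 7 remains.
row 9, column 9 = 1: row 9 has {2,6,7,8,9}; col 9 has {3,6}; box has {4,5,6,7,8} → only 1 remains.
row 5, column 4 = 4: row 5 has {1,2,3,6,7,9}; col 4 has {1,2,7,8}; box has {2,5} → only 4 remains.
row 5, column 5 = 8: row 5 has {1,2,3,4,6,7,9}; col 5 has {6,9}; box has {2,4,5} → only 8 remains.
row 5, column 9 = 5: row 5 has {1,2,3,4,6,7,8,9}; col 9 has {1,3,6}; box has {1,3,8,9} → only 5 remains.
row 6, column 5 = 7: row 6 has {1,3,5,8}; col 5 has {6,8,9}; box has {2,4,5,8} → only 7 remains.
row 8, column 8 = 2: row 8 has {1,6,8}; col 8 has {1,3,5,7,8,9}; box has {1,4,5,6,7,8} → only 2 remains.
row 8, column 9 = 9: row 8 has {1,2,6,8}; col 9 has {1,3,5,6}; box has {1,2,4,5,6,7,8} → only 9 remains.
row 3, column 4 = 3: row 3 has {5,6,7}; col 4 has {1,2,4,7,8}; box has {7,9} → only 3 remains.
row 3, column 8 = 4: row 3 has {3,5,6,7}; col 8 has {1,2,3,5,7,8,9}; box has {3,5,9} → only 4 remains.
row 8, column 7 = 3: row 8 has {1,2,6,8,9}; col 7 has {4,5,8,9}; box has {1,2,4,5,6,7,8,9} → only 3 remains.
row 1, column 8 = 6: row 1 has {2,3,9}; col 8 has {1,2,3,4,5,7,8,9}; box has {3,4,5,9} → only 6 remains.
row 8, column 6 = 4: row 8 has {1,2,3,6,8,9}; col 6 has {2,5,7,9}; box has {1,2,6,7,8,9} → only 4 remains.
row 9, column 6 = 3: row 9 has {1,2,6,7,8,9}; col 6 has {2,4,5,7,9}; box has {1,2,4,6,7,8,9} → only 3 remains.
row 1, column 4 = 5: row 1 has {2,3,6,9}; col 4 has {1,2,3,4,7,8}; box has {3,7,9} → only 5 remains.
row 8, column 1 = 7: row 8 has {1,2,3,4,6,8,9}; col 1 has {1,2,3,5,6}; box has {1,2,3,6,8,9} → only 7 remains.
row 8, column 3 = 5: row 8 has {1,2,3,4,6,7,8,9}; col 3 has {1,2,3,6,7,8}; box has {1,2,3,6,7,8,9} → only 5 remains.
row 9, column 3 = 4: row 9 has {1,2,3,6,7,8,9}; col 3 has {1,2,3,5,6,7,8}; box has {1,2,3,5,6,7,8,9} → only 4 remains.
row 9, column 5 = 5: row 9 has {1,2,3,4,6,7,8,9}; col 5 has {6,7,8,9}; box has {1,2,3,4,6,7,8,9} → only 5 remains.
row 4, column 3 = 9: row 4 has {5,8}; col 3 has {1,2,3,4,5,6,7,8}; box has {1,3,5,6,7,8} → only 9 remains.
row 4, column 4 = 6: row 4 has {5,8,9}; col 4 has {1,2,3,4,5,7,8}; box has {2,4,5,7,8} → only 6 remains.
row 4, column 6 = 1: row 4 has {5,6,8,9}; col 6 has {2,3,4,5,7,9}; box has {2,4,5,6,7,8} → only 1 remains.
row 6, column 4 = 9: row 6 has {1,3,5,7,8}; col 4 has {1,2,3,4,5,6,7,8}; box has {1,2,4,5,6,7,8} → only 9 remains.
row 3, column 6 = 8: row 3 has {3,4,5,6,7}; col 6 has {1,2,3,4,5,7,9}; box has {3,5,7,9} → only 8 remains.
row 3, column 9 = 2: row 3 has {3,4,5,6,7,8}; col 9 has {1,3,5,6,9}; box has {3,4,5,6,9} → only 2 remains.
row 4, column 5 = 3: row 4 has {1,5,6,8,9}; col 5 has {5,6,7,8,9}; box has {1,2,4,5,6,7,8,9} → only 3 remains.
row 6, column 9 = 4: row 6 has {1,3,5,7,8,9}; col 9 has {1,2,3,5,6,9}; box has {1,3,5,8,9} → only 4 remains.
row 2, column 6 = 6: row 2 has {3,7,9}; col 6 has {1,2,3,4,5,7,8,9}; box has {3,5,7,8,9} → only 6 remains.
row 2, column 7 = 1: row 2 has {3,6,7,9}; col 7 has {3,4,5,8,9}; box has {2,3,4,5,6,9} → only 1 remains.
row 2, column 9 = 8: row 2 has {1,3,6,7,9}; col 9 has {1,2,3,4,5,6,9}; box has {1,2,3,4,5,6,9} → only 8 remains.
row 3, column 1 = 9: row 3 has {2,3,4,5,6,7,8}; col 1 has {1,2,3,5,6,7}; box has {2,3,6,7} → only 9 remains.
row 3, column 5 = 1: row 3 has {2,3,4,5,6,7,8,9}; col 5 has {3,5,6,7,8,9}; box has {3,5,6,7,8,9} → only 1 remains.
row 4, column 9 = 7: row 4 has {1,3,5,6,8,9}; col 9 has {1,2,3,4,5,6,8,9}; box has {1,3,4,5,8,9} → only 7 remains.
row 6, column 2 = 2: row 6 has {1,3,4,5,7,8,9}; col 2 has {3,6,7,8,9}; box has {1,3,5,6,7,8,9} → only 2 remains.
row 6, column 7 = 6: row 6 has {1,2,3,4,5,7,8,9}; col 7 has {1,3,4,5,8,9}; box has {1,3,4,5,7,8,9} → only 6 remains.

328975614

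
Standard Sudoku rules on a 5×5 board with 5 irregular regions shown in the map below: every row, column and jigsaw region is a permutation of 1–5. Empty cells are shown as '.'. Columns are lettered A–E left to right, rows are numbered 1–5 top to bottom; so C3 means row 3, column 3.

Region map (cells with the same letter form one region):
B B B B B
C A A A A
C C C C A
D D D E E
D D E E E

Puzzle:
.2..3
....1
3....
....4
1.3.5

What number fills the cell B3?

1

E3 = 2: row 3 has {3}; col 5 has {1,3,4,5}; region has {1} → only 2 remains.
B5 = 4: row 5 has {1,3,5}; col 2 has {2}; region has {1} → only 4 remains.
D5 = 2: row 5 has {1,3,4,5}; col 4 has {}; region has {3,4,5} → only 2 remains.
D4 = 1: row 4 has {4}; col 4 has {2}; region has {2,3,4,5} → only 1 remains.
C1 = 1: in row 1, 1 can only go here (every other open cell in that row sees a 1).
A2 = 2: in row 2, 2 can only go here (every other open cell in that row sees a 2).
A4 = 5: row 4 has {1,4}; col 1 has {1,2,3}; region has {1,4} → only 5 remains.
B4 = 3: row 4 has {1,4,5}; col 2 has {2,4}; region has {1,4,5} → only 3 remains.
C4 = 2: row 4 has {1,3,4,5}; col 3 has {1,3}; region has {1,3,4,5} → only 2 remains.
A1 = 4: row 1 has {1,2,3}; col 1 has {1,2,3,5}; region has {1,2,3} → only 4 remains.
D1 = 5: row 1 has {1,2,3,4}; col 4 has {1,2}; region has {1,2,3,4} → only 5 remains.
B2 = 5: row 2 has {1,2}; col 2 has {2,3,4}; region has {1,2} → only 5 remains.
C2 = 4: row 2 has {1,2,5}; col 3 has {1,2,3}; region has {1,2,5} → only 4 remains.
D2 = 3: row 2 has {1,2,4,5}; col 4 has {1,2,5}; region has {1,2,4,5} → only 3 remains.
B3 = 1: row 3 has {2,3}; col 2 has {2,3,4,5}; region has {2,3} → only 1 remains.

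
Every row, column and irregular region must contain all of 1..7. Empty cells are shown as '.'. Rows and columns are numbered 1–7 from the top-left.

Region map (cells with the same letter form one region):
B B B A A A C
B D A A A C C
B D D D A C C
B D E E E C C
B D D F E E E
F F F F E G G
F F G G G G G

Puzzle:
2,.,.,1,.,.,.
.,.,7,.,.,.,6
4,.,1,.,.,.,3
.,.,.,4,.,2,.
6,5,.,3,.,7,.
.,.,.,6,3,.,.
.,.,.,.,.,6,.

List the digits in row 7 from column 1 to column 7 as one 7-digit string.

r3c6 = 5: row 3 has {1,3,4}; col 6 has {2,6,7}; region has {2,3,6} → only 5 remains.
r1c5 = 6: in row 1, 6 can only go here (every other open cell in that row sees a 6).
r3c5 = 2: row 3 has {1,3,4,5}; col 5 has {3,6}; region has {1,6,7} → only 2 remains.
r5c5 = 1: row 5 has {3,5,6,7}; col 5 has {2,3,6}; region has {3,4,7} → only 1 remains.
r5c7 = 2: row 5 has {1,3,5,6,7}; col 7 has {3,6}; region has {1,3,4,7} → only 2 remains.
r2c4 = 5: row 2 has {6,7}; col 4 has {1,3,4,6}; region has {1,2,6,7} → only 5 remains.
r2c5 = 4: row 2 has {5,6,7}; col 5 has {1,2,3,6}; region has {1,2,5,6,7} → only 4 remains.
r2c6 = 1: row 2 has {4,5,6,7}; col 6 has {2,5,6,7}; region has {2,3,5,6} → only 1 remains.
r3c4 = 7: row 3 has {1,2,3,4,5}; col 4 has {1,3,4,5,6}; region has {1,5} → only 7 remains.
r4c5 = 5: row 4 has {2,4}; col 5 has {1,2,3,4,6}; region has {1,2,3,4,7} → only 5 remains.
r4c7 = 7: row 4 has {2,4,5}; col 7 has {2,3,6}; region has {1,2,3,5,6} → only 7 remains.
r5c3 = 4: row 5 has {1,2,3,5,6,7}; col 3 has {1,7}; region has {1,5,7} → only 4 remains.
r6c6 = 4: row 6 has {3,6}; col 6 has {1,2,5,6,7}; region has {6} → only 4 remains.
r7c4 = 2: row 7 has {6}; col 4 has {1,3,4,5,6,7}; region has {4,6} → only 2 remains.
r7c5 = 7: row 7 has {2,6}; col 5 has {1,2,3,4,5,6}; region has {2,4,6} → only 7 remains.
r1c6 = 3: row 1 has {1,2,6}; col 6 has {1,2,4,5,6,7}; region has {1,2,4,5,6,7} → only 3 remains.
r1c7 = 4: row 1 has {1,2,3,6}; col 7 has {2,3,6,7}; region has {1,2,3,5,6,7} → only 4 remains.
r2c1 = 3: row 2 has {1,4,5,6,7}; col 1 has {2,4,6}; region has {2,4,6} → only 3 remains.
r2c2 = 2: row 2 has {1,3,4,5,6,7}; col 2 has {5}; region has {1,4,5,7} → only 2 remains.
r3c2 = 6: row 3 has {1,2,3,4,5,7}; col 2 has {2,5}; region has {1,2,4,5,7} → only 6 remains.
r4c1 = 1: row 4 has {2,4,5,7}; col 1 has {2,3,4,6}; region has {2,3,4,6} → only 1 remains.
r4c2 = 3: row 4 has {1,2,4,5,7}; col 2 has {2,5,6}; region has {1,2,4,5,6,7} → only 3 remains.
r4c3 = 6: row 4 has {1,2,3,4,5,7}; col 3 has {1,4,7}; region has {1,2,3,4,5,7} → only 6 remains.
r7c1 = 5: row 7 has {2,6,7}; col 1 has {1,2,3,4,6}; region has {3,6} → only 5 remains.
r7c3 = 3: row 7 has {2,5,6,7}; col 3 has {1,4,6,7}; region has {2,4,6,7} → only 3 remains.
r7c7 = 1: row 7 has {2,3,5,6,7}; col 7 has {2,3,4,6,7}; region has {2,3,4,6,7} → only 1 remains.
r1c2 = 7: row 1 has {1,2,3,4,6}; col 2 has {2,3,5,6}; region has {1,2,3,4,6} → only 7 remains.
r1c3 = 5: row 1 has {1,2,3,4,6,7}; col 3 has {1,3,4,6,7}; region has {1,2,3,4,6,7} → only 5 remains.
r6c1 = 7: row 6 has {3,4,6}; col 1 has {1,2,3,4,5,6}; region has {3,5,6} → only 7 remains.
r6c2 = 1: row 6 has {3,4,6,7}; col 2 has {2,3,5,6,7}; region has {3,5,6,7} → only 1 remains.
r6c3 = 2: row 6 has {1,3,4,6,7}; col 3 has {1,3,4,5,6,7}; region has {1,3,5,6,7} → only 2 remains.
r6c7 = 5: row 6 has {1,2,3,4,6,7}; col 7 has {1,2,3,4,6,7}; region has {1,2,3,4,6,7} → only 5 remains.
r7c2 = 4: row 7 has {1,2,3,5,6,7}; col 2 has {1,2,3,5,6,7}; region has {1,2,3,5,6,7} → only 4 remains.

5432761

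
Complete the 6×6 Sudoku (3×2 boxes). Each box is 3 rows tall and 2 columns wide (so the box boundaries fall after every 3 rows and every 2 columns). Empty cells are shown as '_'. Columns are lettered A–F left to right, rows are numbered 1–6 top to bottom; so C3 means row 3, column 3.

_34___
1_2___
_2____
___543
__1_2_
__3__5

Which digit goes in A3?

C4 = 6 (sole candidate).
D5 = 4 (sole candidate).
F5 = 6 (sole candidate).
D6 = 2 (sole candidate).
E6 = 1 (sole candidate).
F2 = 4 (sole candidate).
C3 = 5 (sole candidate).
F3 = 1 (sole candidate).
A4 = 2 (sole candidate).
B4 = 1 (sole candidate).
B5 = 5 (sole candidate).
F1 = 2 (sole candidate).
B2 = 6 (sole candidate).
D2 = 3 (sole candidate).
E2 = 5 (sole candidate).
A3 = 4: row 3 has {1,2,5}; col 1 has {1,2}; box has {1,2,3,6} → only 4 remains.

4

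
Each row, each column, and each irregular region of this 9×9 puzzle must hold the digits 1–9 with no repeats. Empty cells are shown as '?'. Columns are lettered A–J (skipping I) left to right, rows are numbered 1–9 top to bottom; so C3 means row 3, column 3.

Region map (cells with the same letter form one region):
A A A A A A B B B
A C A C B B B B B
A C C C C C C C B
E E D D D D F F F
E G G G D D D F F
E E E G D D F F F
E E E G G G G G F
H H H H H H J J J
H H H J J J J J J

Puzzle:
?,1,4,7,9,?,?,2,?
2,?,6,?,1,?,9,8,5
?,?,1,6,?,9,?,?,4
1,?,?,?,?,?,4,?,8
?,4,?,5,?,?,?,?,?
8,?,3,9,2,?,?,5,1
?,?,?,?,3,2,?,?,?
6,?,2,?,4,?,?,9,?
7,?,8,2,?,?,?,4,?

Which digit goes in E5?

D4 = 3 (sole candidate).
A5 = 9 (sole candidate).
C5 = 7 (sole candidate).
C7 = 5 (sole candidate).
D8 = 1 (sole candidate).
D2 = 4 (sole candidate).
C4 = 9 (sole candidate).
A7 = 4 (sole candidate).
D7 = 8 (sole candidate).
F1 = 8 (hidden single in row 1).
A1 = 5 (hidden single in row 1).
A3 = 3 (sole candidate).
H3 = 7 (sole candidate).
H4 = 6 (sole candidate).
H5 = 3 (sole candidate).
J5 = 2 (sole candidate).
G6 = 7 (sole candidate).
H7 = 1 (sole candidate).
J7 = 9 (sole candidate).
B2 = 3 (sole candidate).
F2 = 7 (sole candidate).
F4 = 5 (sole candidate).
B6 = 6 (sole candidate).
F6 = 4 (sole candidate).
B7 = 7 (sole candidate).
G7 = 6 (sole candidate).
B8 = 5 (sole candidate).
F8 = 3 (sole candidate).
G8 = 8 (sole candidate).
J8 = 7 (sole candidate).
B9 = 9 (sole candidate).
G1 = 3 (sole candidate).
J1 = 6 (sole candidate).
B4 = 2 (sole candidate).
E4 = 7 (sole candidate).
G5 = 1 (sole candidate).
G9 = 5 (sole candidate).
J9 = 3 (sole candidate).
B3 = 8 (sole candidate).
E3 = 5 (sole candidate).
G3 = 2 (sole candidate).
F5 = 6 (sole candidate).
E9 = 6 (sole candidate).
F9 = 1 (sole candidate).
E5 = 8: row 5 has {1,2,3,4,5,6,7,9}; col 5 has {1,2,3,4,5,6,7,9}; region has {1,2,3,4,5,6,7,9} → only 8 remains.

8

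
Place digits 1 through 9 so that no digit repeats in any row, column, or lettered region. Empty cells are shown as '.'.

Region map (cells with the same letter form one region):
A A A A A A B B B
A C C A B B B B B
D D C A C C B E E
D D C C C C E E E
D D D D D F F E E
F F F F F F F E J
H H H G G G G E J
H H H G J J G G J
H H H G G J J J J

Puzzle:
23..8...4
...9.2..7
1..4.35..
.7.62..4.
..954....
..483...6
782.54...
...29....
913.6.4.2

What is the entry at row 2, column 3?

5

row 2, column 5 = 1 (sole candidate).
row 3, column 5 = 7 (sole candidate).
row 6, column 1 = 5 (sole candidate).
row 9, column 4 = 7 (sole candidate).
row 1, column 4 = 1 (sole candidate).
row 2, column 1 = 6 (sole candidate).
row 3, column 3 = 8 (sole candidate).
row 3, column 9 = 9 (sole candidate).
row 7, column 4 = 3 (sole candidate).
row 7, column 9 = 1 (sole candidate).
row 8, column 1 = 4 (sole candidate).
row 2, column 3 = 5: row 2 has {1,2,6,7,9}; col 3 has {2,3,4,8,9}; region has {2,3,6,7,8} → only 5 remains.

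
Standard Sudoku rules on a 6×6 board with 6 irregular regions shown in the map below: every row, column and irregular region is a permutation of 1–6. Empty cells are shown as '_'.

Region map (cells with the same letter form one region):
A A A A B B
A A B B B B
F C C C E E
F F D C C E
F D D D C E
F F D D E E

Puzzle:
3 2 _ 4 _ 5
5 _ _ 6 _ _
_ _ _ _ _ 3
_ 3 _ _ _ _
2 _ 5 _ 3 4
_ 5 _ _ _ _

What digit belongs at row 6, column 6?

6

row 1, column 5 = 1 (sole candidate).
row 2, column 2 = 1 (sole candidate).
row 2, column 6 = 2 (sole candidate).
row 5, column 2 = 6 (sole candidate).
row 5, column 4 = 1 (sole candidate).
row 1, column 3 = 6 (sole candidate).
row 2, column 5 = 4 (sole candidate).
row 3, column 2 = 4 (sole candidate).
row 2, column 3 = 3 (sole candidate).
row 6, column 4 = 3 (hidden single in row 6).
row 3, column 3 = 1 (hidden single in column 3).
row 3, column 1 = 6 (sole candidate).
row 4, column 5 = 6 (hidden single in region C).
row 4, column 6 = 1 (sole candidate).
row 6, column 5 = 2 (sole candidate).
row 6, column 6 = 6: row 6 has {2,3,5}; col 6 has {1,2,3,4,5}; region has {1,2,3,4} → only 6 remains.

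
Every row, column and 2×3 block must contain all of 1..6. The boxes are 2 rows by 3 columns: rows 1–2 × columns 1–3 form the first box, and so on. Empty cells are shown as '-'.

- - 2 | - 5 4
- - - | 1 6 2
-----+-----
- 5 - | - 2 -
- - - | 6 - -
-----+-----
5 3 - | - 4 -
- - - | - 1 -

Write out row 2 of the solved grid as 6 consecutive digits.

345162

R1C4 = 3: row 1 has {2,4,5}; col 4 has {1,6}; box has {1,2,4,5,6} → only 3 remains.
R2C2 = 4: row 2 has {1,2,6}; col 2 has {3,5}; box has {2} → only 4 remains.
R3C4 = 4: row 3 has {2,5}; col 4 has {1,3,6}; box has {2,6} → only 4 remains.
R4C5 = 3: row 4 has {6}; col 5 has {1,2,4,5,6}; box has {2,4,6} → only 3 remains.
R5C4 = 2: row 5 has {3,4,5}; col 4 has {1,3,4,6}; box has {1,4} → only 2 remains.
R5C6 = 6: row 5 has {2,3,4,5}; col 6 has {2,4}; box has {1,2,4} → only 6 remains.
R6C4 = 5: row 6 has {1}; col 4 has {1,2,3,4,6}; box has {1,2,4,6} → only 5 remains.
R6C6 = 3: row 6 has {1,5}; col 6 has {2,4,6}; box has {1,2,4,5,6} → only 3 remains.
R2C1 = 3: row 2 has {1,2,4,6}; col 1 has {5}; box has {2,4} → only 3 remains.
R2C3 = 5: row 2 has {1,2,3,4,6}; col 3 has {2}; box has {2,3,4} → only 5 remains.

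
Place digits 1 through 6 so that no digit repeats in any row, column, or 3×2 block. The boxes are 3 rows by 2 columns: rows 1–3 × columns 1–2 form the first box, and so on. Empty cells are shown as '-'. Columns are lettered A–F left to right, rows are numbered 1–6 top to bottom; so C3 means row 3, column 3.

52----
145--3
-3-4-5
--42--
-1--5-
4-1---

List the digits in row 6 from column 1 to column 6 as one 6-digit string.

D2 = 6 (sole candidate).
E2 = 2 (sole candidate).
A3 = 6 (sole candidate).
C3 = 2 (sole candidate).
E3 = 1 (sole candidate).
A4 = 3 (sole candidate).
E4 = 6 (sole candidate).
F4 = 1 (sole candidate).
A5 = 2 (sole candidate).
D5 = 3 (sole candidate).
F5 = 4 (sole candidate).
D6 = 5: row 6 has {1,4}; col 4 has {2,3,4,6}; box has {1,2,3,4} → only 5 remains.
E6 = 3: row 6 has {1,4,5}; col 5 has {1,2,5,6}; box has {1,4,5,6} → only 3 remains.
F6 = 2: row 6 has {1,3,4,5}; col 6 has {1,3,4,5}; box has {1,3,4,5,6} → only 2 remains.
C1 = 3 (sole candidate).
D1 = 1 (sole candidate).
E1 = 4 (sole candidate).
F1 = 6 (sole candidate).
B4 = 5 (sole candidate).
C5 = 6 (sole candidate).
B6 = 6: row 6 has {1,2,3,4,5}; col 2 has {1,2,3,4,5}; box has {1,2,3,4,5} → only 6 remains.

461532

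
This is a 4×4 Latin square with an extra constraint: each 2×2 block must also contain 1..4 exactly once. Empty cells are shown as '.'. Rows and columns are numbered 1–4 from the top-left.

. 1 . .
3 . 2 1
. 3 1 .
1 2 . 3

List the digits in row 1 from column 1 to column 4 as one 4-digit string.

R1C4 = 4: row 1 has {1}; col 4 has {1,3}; box has {1,2} → only 4 remains.
R2C2 = 4 (sole candidate).
R3C1 = 4 (sole candidate).
R3C4 = 2 (sole candidate).
R4C3 = 4 (sole candidate).
R1C1 = 2: row 1 has {1,4}; col 1 has {1,3,4}; box has {1,3,4} → only 2 remains.
R1C3 = 3: row 1 has {1,2,4}; col 3 has {1,2,4}; box has {1,2,4} → only 3 remains.

2134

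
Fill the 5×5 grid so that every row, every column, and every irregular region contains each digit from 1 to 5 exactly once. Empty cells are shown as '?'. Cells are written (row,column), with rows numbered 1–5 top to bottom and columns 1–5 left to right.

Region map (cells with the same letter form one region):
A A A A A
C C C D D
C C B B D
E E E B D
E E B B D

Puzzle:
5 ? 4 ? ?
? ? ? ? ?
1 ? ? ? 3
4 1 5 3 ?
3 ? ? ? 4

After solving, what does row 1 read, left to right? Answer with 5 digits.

(2,1) = 2: row 2 has {}; col 1 has {1,3,4,5}; region has {1} → only 2 remains.
(2,3) = 3: row 2 has {2}; col 3 has {4,5}; region has {1,2} → only 3 remains.
(3,3) = 2: row 3 has {1,3}; col 3 has {3,4,5}; region has {3} → only 2 remains.
(4,5) = 2: row 4 has {1,3,4,5}; col 5 has {3,4}; region has {3,4} → only 2 remains.
(5,2) = 2: row 5 has {3,4}; col 2 has {1}; region has {1,3,4,5} → only 2 remains.
(5,3) = 1: row 5 has {2,3,4}; col 3 has {2,3,4,5}; region has {2,3} → only 1 remains.
(5,4) = 5: row 5 has {1,2,3,4}; col 4 has {3}; region has {1,2,3} → only 5 remains.
(1,2) = 3: row 1 has {4,5}; col 2 has {1,2}; region has {4,5} → only 3 remains.
(1,5) = 1: row 1 has {3,4,5}; col 5 has {2,3,4}; region has {3,4,5} → only 1 remains.
(2,4) = 1: row 2 has {2,3}; col 4 has {3,5}; region has {2,3,4} → only 1 remains.
(2,5) = 5: row 2 has {1,2,3}; col 5 has {1,2,3,4}; region has {1,2,3,4} → only 5 remains.
(3,4) = 4: row 3 has {1,2,3}; col 4 has {1,3,5}; region has {1,2,3,5} → only 4 remains.
(1,4) = 2: row 1 has {1,3,4,5}; col 4 has {1,3,4,5}; region has {1,3,4,5} → only 2 remains.

53421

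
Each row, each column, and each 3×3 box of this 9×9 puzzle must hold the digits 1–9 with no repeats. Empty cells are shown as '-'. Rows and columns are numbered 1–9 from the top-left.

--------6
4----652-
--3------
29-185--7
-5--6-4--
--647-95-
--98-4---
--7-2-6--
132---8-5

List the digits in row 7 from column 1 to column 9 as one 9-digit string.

569814273

R4C3 = 4: row 4 has {1,2,5,7,8,9}; col 3 has {2,3,6,7,9}; box has {2,5,6,9} → only 4 remains.
R4C7 = 3: row 4 has {1,2,4,5,7,8,9}; col 7 has {4,5,6,8,9}; box has {4,5,7,9} → only 3 remains.
R4C8 = 6: row 4 has {1,2,3,4,5,7,8,9}; col 8 has {2,5}; box has {3,4,5,7,9} → only 6 remains.
R7C2 = 6: row 7 has {4,8,9}; col 2 has {3,5,9}; box has {1,2,3,7,9} → only 6 remains.
R9C5 = 9: row 9 has {1,2,3,5,8}; col 5 has {2,6,7,8}; box has {2,4,8} → only 9 remains.
R9C6 = 7: row 9 has {1,2,3,5,8,9}; col 6 has {4,5,6}; box has {2,4,8,9} → only 7 remains.
R9C8 = 4: row 9 has {1,2,3,5,7,8,9}; col 8 has {2,5,6}; box has {5,6,8} → only 4 remains.
R7C1 = 5: row 7 has {4,6,8,9}; col 1 has {1,2,4}; box has {1,2,3,6,7,9} → only 5 remains.
R8C1 = 8: row 8 has {2,6,7}; col 1 has {1,2,4,5}; box has {1,2,3,5,6,7,9} → only 8 remains.
R8C2 = 4: row 8 has {2,6,7,8}; col 2 has {3,5,6,9}; box has {1,2,3,5,6,7,8,9} → only 4 remains.
R9C4 = 6: row 9 has {1,2,3,4,5,7,8,9}; col 4 has {1,4,8}; box has {2,4,7,8,9} → only 6 remains.
R6C1 = 3: row 6 has {4,5,6,7,9}; col 1 has {1,2,4,5,8}; box has {2,4,5,6,9} → only 3 remains.
R6C6 = 2: row 6 has {3,4,5,6,7,9}; col 6 has {4,5,6,7}; box has {1,4,5,6,7,8} → only 2 remains.
R5C1 = 7: row 5 has {4,5,6}; col 1 has {1,2,3,4,5,8}; box has {2,3,4,5,6,9} → only 7 remains.
R1C1 = 9: row 1 has {6}; col 1 has {1,2,3,4,5,7,8}; box has {3,4} → only 9 remains.
R3C1 = 6: row 3 has {3}; col 1 has {1,2,3,4,5,7,8,9}; box has {3,4,9} → only 6 remains.
R1C5 = 4: in row 1, 4 can only go here (every other open cell in that row sees a 4).
R3C9 = 4: in row 3, 4 can only go here (every other open cell in that row sees a 4).
R5C9 = 2: in row 5, 2 can only go here (every other open cell in that row sees a 2).
R7C7 = 2: in row 7, 2 can only go here (every other open cell in that row sees a 2).
R7C8 = 7: in row 7, 7 can only go here (every other open cell in that row sees a 7).
R8C4 = 5: in row 8, 5 can only go here (every other open cell in that row sees a 5).
R1C3 = 5: in row 1, 5 can only go here (every other open cell in that row sees a 5).
R3C5 = 5: in row 3, 5 can only go here (every other open cell in that row sees a 5).
Singles propagation stalls; R7C5 is still open with candidates {1,3}.
  Try R7C5 = 3: this forces R2C5=1, R7C9=1, R8C6=1, R2C3=8, R5C3=1; then row 6 has no cell left for 1 — contradiction.
So R7C5 = 1.
R2C5 = 3 (sole candidate).
R7C9 = 3: row 7 has {1,2,4,5,6,7,8,9}; col 9 has {2,4,5,6,7}; box has {2,4,5,6,7,8} → only 3 remains.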